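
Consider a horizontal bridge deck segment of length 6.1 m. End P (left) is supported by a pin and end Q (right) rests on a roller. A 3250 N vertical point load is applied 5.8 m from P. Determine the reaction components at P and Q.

P_x = 0, P_y = 159.8 N, Q_y = 3090 N

ΣM about P: Q_y·6.1 − 3250·5.8 = 0 → Q_y = 18850/6.1 = 3090.16 ≈ 3090 N.
ΣF_y = 0: P_y + 3090.16 − 3250 = 0 → P_y = 159.8 N.
ΣF_x = 0: no horizontal applied forces, so P_x = 0.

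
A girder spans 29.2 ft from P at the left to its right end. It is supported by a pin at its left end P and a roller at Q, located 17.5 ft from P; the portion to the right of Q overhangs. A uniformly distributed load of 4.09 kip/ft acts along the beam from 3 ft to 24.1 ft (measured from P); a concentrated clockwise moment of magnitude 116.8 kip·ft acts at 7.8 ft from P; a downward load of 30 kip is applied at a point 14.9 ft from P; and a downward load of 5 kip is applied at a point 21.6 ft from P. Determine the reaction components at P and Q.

P_x = 0, P_y = 16.09 kip, Q_y = 105.2 kip

Resultant of the distributed load: 4.09 × 21.1 = 86.299 kip at 13.55 ft from P.
ΣM about P: Q_y·17.5 − (4.09·21.1)·13.55 − 116.8 − 30·14.9 − 5·21.6 = 0 → Q_y = 1841.15145/17.5 = 105.209 ≈ 105.2 kip.
ΣF_y = 0: P_y + 105.209 − 4.09·21.1 − 30 − 5 = 0 → P_y = 16.09 kip.
ΣF_x = 0: no horizontal applied forces, so P_x = 0.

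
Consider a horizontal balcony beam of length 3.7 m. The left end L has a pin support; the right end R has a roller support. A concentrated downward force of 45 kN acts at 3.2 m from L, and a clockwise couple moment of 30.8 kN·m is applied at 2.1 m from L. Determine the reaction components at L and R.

L_x = 0, L_y = -2.243 kN, R_y = 47.24 kN

Taking moments about L: R_y·3.7 − 45·3.2 − 30.8 = 0 → R_y = 174.8/3.7 = 47.2432 ≈ 47.24 kN.
ΣF_y = 0: L_y + 47.2432 − 45 = 0 → L_y = -2.243 kN.
ΣF_x = 0: no horizontal applied forces, so L_x = 0.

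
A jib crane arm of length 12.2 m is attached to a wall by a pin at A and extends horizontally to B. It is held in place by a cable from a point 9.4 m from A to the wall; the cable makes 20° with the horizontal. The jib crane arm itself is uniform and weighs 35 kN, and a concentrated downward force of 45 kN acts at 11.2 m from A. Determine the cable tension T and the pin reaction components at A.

T = 223.2 kN, A_x = 209.7 kN, A_y = 3.670 kN

ΣM about A: T·sin20°·9.4 − 35·6.1 − 45·11.2 = 0 → T = 717.5/(9.4·0.34202) = 223.173 ≈ 223.2 kN.
ΣF_x = 0: A_x − T·cos20° = 0 → A_x = 223.173 × 0.939693 = 209.7 kN.
ΣF_y = 0: A_y + T·sin20° − 35 − 45 = 0 → A_y = 80 − 223.173 × 0.34202 = 3.670 kN.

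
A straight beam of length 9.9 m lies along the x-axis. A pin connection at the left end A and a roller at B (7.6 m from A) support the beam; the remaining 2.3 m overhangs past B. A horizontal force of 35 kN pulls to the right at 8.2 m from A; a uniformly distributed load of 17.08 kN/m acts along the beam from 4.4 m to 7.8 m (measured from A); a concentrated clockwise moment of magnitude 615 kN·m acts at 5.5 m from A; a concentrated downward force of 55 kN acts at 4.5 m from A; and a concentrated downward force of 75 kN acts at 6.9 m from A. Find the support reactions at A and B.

A_x = -35.00 kN, A_y = -40.12 kN, B_y = 228.2 kN

Resultant of the distributed load: 17.08 × 3.4 = 58.072 kN at 6.1 m from A.
Moments about A: B_y·7.6 − (17.08·3.4)·6.1 − 615 − 55·4.5 − 75·6.9 = 0 → B_y = 1734.2392/7.6 = 228.189 ≈ 228.2 kN.
ΣF_y = 0: A_y + 228.189 − 17.08·3.4 − 55 − 75 = 0 → A_y = -40.12 kN.
ΣF_x = 0: A_x + 35 = 0 → A_x = -35.00 kN.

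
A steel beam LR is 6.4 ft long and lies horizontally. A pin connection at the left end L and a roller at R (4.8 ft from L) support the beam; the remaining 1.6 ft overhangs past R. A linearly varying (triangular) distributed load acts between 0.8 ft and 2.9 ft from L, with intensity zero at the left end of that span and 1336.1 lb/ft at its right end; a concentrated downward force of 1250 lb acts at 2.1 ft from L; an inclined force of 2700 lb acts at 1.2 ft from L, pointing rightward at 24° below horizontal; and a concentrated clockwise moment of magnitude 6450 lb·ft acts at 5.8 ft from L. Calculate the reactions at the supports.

Resultant of the triangular load: ½ × 1336.1 × 2.1 = 1402.905 lb, acting at 2.2 ft from L (one-third of the span from the peak).
Moments about L: R_y·4.8 − (½·1336.1·2.1)·2.2 − 1250·2.1 − 2700·sin24°·1.2 − 6450 = 0 → R_y = 13479.2/4.8 = 2808.17 ≈ 2808 lb.
ΣF_y = 0: L_y + 2808.17 − ½·1336.1·2.1 − 1250 − 2700·sin24° = 0 → L_y = 942.9 lb.
ΣF_x = 0: L_x + 2700·cos24° = 0 → L_x = -2467 lb.

L_x = -2467 lb, L_y = 942.9 lb, R_y = 2808 lb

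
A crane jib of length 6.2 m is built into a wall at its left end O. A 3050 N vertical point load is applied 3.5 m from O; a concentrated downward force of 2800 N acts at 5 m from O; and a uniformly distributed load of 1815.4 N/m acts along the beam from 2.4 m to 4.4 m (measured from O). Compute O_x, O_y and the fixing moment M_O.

O_x = 0, O_y = 9481 N, M_O = 37020 N·m

Resultant of the distributed load: 1815.4 × 2 = 3630.8 N at 3.4 m from O.
ΣF_x = 0: O_x = 0.
ΣF_y = 0: O_y − 3050 − 2800 − 1815.4·2 = 0 → O_y = 9481 N.
ΣM about O: M_O − 3050·3.5 − 2800·5 − (1815.4·2)·3.4 = 0 → M_O = 37020 N·m.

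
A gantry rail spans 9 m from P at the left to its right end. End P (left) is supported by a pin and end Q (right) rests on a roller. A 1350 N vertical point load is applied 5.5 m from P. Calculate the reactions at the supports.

P_x = 0, P_y = 525.0 N, Q_y = 825.0 N

Moments about P: Q_y·9 − 1350·5.5 = 0 → Q_y = 7425/9 = 825.0 N.
ΣF_y = 0: P_y + 825 − 1350 = 0 → P_y = 525.0 N.
ΣF_x = 0: no horizontal applied forces, so P_x = 0.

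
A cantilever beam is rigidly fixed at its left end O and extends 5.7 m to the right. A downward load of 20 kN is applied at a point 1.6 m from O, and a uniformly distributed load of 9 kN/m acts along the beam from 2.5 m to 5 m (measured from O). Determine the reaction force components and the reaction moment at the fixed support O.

Resultant of the distributed load: 9 × 2.5 = 22.5 kN at 3.75 m from O.
ΣF_x = 0: O_x = 0.
ΣF_y = 0: O_y − 20 − 9·2.5 = 0 → O_y = 42.50 kN.
ΣM about O: M_O − 20·1.6 − (9·2.5)·3.75 = 0 → M_O = 116.4 kN·m.

O_x = 0, O_y = 42.50 kN, M_O = 116.4 kN·m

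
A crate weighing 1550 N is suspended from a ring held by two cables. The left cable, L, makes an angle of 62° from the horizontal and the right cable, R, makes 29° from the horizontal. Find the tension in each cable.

ΣF_x = 0: −T_L·cos62° + T_R·cos29° = 0 → T_R = 0.536772·T_L.
ΣF_y = 0: T_L·sin62° + T_R·sin29° = 1550.
Substitute: T_L·(0.882948 + 0.536772·0.48481) = 1550 → T_L = 1355.87 ≈ 1356 N.
Then T_R = 0.536772 × 1355.87 = 727.8 N.

T_L = 1356 N, T_R = 727.8 N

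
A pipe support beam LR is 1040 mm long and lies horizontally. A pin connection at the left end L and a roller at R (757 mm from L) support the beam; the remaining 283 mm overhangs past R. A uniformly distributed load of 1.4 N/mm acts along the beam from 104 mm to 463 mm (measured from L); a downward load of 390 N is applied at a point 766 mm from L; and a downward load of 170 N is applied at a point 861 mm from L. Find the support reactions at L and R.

L_x = 0, L_y = 286.4 N, R_y = 776.2 N

Resultant of the distributed load: 1.4 × 359 = 502.6 N at 283.5 mm from L.
Moments about L: R_y·757 − (1.4·359)·283.5 − 390·766 − 170·861 = 0 → R_y = 587597.1/757 = 776.218 ≈ 776.2 N.
ΣF_y = 0: L_y + 776.218 − 1.4·359 − 390 − 170 = 0 → L_y = 286.4 N.
ΣF_x = 0: no horizontal applied forces, so L_x = 0.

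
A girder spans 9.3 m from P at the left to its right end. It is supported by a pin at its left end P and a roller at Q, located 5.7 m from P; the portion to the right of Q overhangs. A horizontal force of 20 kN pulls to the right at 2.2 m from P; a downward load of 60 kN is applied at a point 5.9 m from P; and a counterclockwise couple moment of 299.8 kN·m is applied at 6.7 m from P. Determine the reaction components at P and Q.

P_x = -20.00 kN, P_y = 50.49 kN, Q_y = 9.509 kN

Moments about P: Q_y·5.7 − 60·5.9 + 299.8 = 0 → Q_y = 54.2/5.7 = 9.50877 ≈ 9.509 kN.
ΣF_y = 0: P_y + 9.50877 − 60 = 0 → P_y = 50.49 kN.
ΣF_x = 0: P_x + 20 = 0 → P_x = -20.00 kN.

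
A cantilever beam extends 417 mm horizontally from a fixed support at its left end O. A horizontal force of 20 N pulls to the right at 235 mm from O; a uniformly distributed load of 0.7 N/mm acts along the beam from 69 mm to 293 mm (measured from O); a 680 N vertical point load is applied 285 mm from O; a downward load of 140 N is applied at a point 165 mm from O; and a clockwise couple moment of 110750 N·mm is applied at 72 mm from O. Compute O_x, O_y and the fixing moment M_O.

O_x = -20.00 N, O_y = 976.8 N, M_O = 356000 N·mm

Resultant of the distributed load: 0.7 × 224 = 156.8 N at 181 mm from O.
ΣF_x = 0: O_x + 20 = 0 → O_x = -20.00 N.
ΣF_y = 0: O_y − 0.7·224 − 680 − 140 = 0 → O_y = 976.8 N.
ΣM about O: M_O − (0.7·224)·181 − 680·285 − 140·165 − 110750 = 0 → M_O = 356000 N·mm.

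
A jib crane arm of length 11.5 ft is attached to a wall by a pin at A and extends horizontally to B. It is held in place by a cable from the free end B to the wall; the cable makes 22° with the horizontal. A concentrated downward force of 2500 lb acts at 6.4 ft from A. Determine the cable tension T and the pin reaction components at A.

ΣM about A: T·sin22°·11.5 − 2500·6.4 = 0 → T = 16000/(11.5·0.374607) = 3714.04 ≈ 3714 lb.
ΣF_x = 0: A_x − T·cos22° = 0 → A_x = 3714.04 × 0.927184 = 3444 lb.
ΣF_y = 0: A_y + T·sin22° − 2500 = 0 → A_y = 2500 − 3714.04 × 0.374607 = 1109 lb.

T = 3714 lb, A_x = 3444 lb, A_y = 1109 lb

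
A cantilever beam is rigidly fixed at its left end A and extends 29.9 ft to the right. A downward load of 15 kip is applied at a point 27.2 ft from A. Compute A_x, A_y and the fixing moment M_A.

ΣF_x = 0: A_x = 0.
ΣF_y = 0: A_y − 15 = 0 → A_y = 15.00 kip.
ΣM about A: M_A − 15·27.2 = 0 → M_A = 408.0 kip·ft.

A_x = 0, A_y = 15.00 kip, M_A = 408.0 kip·ft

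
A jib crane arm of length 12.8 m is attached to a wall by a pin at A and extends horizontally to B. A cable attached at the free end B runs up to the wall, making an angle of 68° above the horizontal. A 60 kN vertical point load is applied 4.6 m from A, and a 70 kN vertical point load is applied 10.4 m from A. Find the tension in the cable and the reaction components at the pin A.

ΣM about A: T·sin68°·12.8 − 60·4.6 − 70·10.4 = 0 → T = 1004/(12.8·0.927184) = 84.5976 ≈ 84.60 kN.
ΣF_x = 0: A_x − T·cos68° = 0 → A_x = 84.5976 × 0.374607 = 31.69 kN.
ΣF_y = 0: A_y + T·sin68° − 60 − 70 = 0 → A_y = 130 − 84.5976 × 0.927184 = 51.56 kN.

T = 84.60 kN, A_x = 31.69 kN, A_y = 51.56 kN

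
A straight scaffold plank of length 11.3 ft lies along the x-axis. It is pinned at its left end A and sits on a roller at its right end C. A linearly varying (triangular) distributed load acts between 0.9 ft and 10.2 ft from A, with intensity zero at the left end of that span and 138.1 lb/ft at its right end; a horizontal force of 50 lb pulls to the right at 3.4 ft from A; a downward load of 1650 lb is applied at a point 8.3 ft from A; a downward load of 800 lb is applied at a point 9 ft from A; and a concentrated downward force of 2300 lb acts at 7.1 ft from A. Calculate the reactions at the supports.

A_x = -50.00 lb, A_y = 1694 lb, C_y = 3698 lb

Resultant of the triangular load: ½ × 138.1 × 9.3 = 642.165 lb, acting at 7.1 ft from A (one-third of the span from the peak).
ΣM about A: C_y·11.3 − (½·138.1·9.3)·7.1 − 1650·8.3 − 800·9 − 2300·7.1 = 0 → C_y = 41784.3715/11.3 = 3697.73 ≈ 3698 lb.
ΣF_y = 0: A_y + 3697.73 − ½·138.1·9.3 − 1650 − 800 − 2300 = 0 → A_y = 1694 lb.
ΣF_x = 0: A_x + 50 = 0 → A_x = -50.00 lb.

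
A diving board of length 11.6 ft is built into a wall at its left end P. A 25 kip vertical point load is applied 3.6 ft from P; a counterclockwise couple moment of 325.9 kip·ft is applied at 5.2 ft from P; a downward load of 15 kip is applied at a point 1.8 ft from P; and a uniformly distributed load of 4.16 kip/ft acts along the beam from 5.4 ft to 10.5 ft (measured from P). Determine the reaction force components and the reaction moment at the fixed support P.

Resultant of the distributed load: 4.16 × 5.1 = 21.216 kip at 7.95 ft from P.
ΣF_x = 0: P_x = 0.
ΣF_y = 0: P_y − 25 − 15 − 4.16·5.1 = 0 → P_y = 61.22 kip.
ΣM about P: M_P − 25·3.6 + 325.9 − 15·1.8 − (4.16·5.1)·7.95 = 0 → M_P = -40.23 kip·ft.

P_x = 0, P_y = 61.22 kip, M_P = -40.23 kip·ft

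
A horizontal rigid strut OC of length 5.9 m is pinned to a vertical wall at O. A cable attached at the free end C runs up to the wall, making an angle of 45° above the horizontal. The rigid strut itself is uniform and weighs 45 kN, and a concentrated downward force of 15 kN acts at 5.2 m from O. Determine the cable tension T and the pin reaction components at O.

ΣM about O: T·sin45°·5.9 − 45·2.95 − 15·5.2 = 0 → T = 210.75/(5.9·0.707107) = 50.5162 ≈ 50.52 kN.
ΣF_x = 0: O_x − T·cos45° = 0 → O_x = 50.5162 × 0.707107 = 35.72 kN.
ΣF_y = 0: O_y + T·sin45° − 45 − 15 = 0 → O_y = 60 − 50.5162 × 0.707107 = 24.28 kN.

T = 50.52 kN, O_x = 35.72 kN, O_y = 24.28 kN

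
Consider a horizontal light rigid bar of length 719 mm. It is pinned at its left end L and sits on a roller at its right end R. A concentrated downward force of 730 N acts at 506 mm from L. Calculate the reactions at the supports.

ΣM about L: R_y·719 − 730·506 = 0 → R_y = 369380/719 = 513.741 ≈ 513.7 N.
ΣF_y = 0: L_y + 513.741 − 730 = 0 → L_y = 216.3 N.
ΣF_x = 0: no horizontal applied forces, so L_x = 0.

L_x = 0, L_y = 216.3 N, R_y = 513.7 N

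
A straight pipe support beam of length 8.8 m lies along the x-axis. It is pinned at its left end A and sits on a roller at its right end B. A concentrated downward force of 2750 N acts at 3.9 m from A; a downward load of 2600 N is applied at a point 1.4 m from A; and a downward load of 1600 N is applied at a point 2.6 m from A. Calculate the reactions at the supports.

A_x = 0, A_y = 4845 N, B_y = 2105 N

ΣM about A: B_y·8.8 − 2750·3.9 − 2600·1.4 − 1600·2.6 = 0 → B_y = 18525/8.8 = 2105.11 ≈ 2105 N.
ΣF_y = 0: A_y + 2105.11 − 2750 − 2600 − 1600 = 0 → A_y = 4845 N.
ΣF_x = 0: no horizontal applied forces, so A_x = 0.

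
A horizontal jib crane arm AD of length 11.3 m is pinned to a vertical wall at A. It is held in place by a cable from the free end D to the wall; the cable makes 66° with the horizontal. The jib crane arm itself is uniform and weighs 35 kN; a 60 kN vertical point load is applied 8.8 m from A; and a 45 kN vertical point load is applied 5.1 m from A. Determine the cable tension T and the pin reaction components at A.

T = 92.54 kN, A_x = 37.64 kN, A_y = 55.46 kN

ΣM about A: T·sin66°·11.3 − 35·5.65 − 60·8.8 − 45·5.1 = 0 → T = 955.25/(11.3·0.913545) = 92.5356 ≈ 92.54 kN.
ΣF_x = 0: A_x − T·cos66° = 0 → A_x = 92.5356 × 0.406737 = 37.64 kN.
ΣF_y = 0: A_y + T·sin66° − 35 − 60 − 45 = 0 → A_y = 140 − 92.5356 × 0.913545 = 55.46 kN.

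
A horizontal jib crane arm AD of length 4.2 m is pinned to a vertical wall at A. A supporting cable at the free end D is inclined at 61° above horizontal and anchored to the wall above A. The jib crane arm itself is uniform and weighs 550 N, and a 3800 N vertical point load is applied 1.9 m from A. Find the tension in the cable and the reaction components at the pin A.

T = 2280 N, A_x = 1105 N, A_y = 2356 N

ΣM about A: T·sin61°·4.2 − 550·2.1 − 3800·1.9 = 0 → T = 8375/(4.2·0.87462) = 2279.9 ≈ 2280 N.
ΣF_x = 0: A_x − T·cos61° = 0 → A_x = 2279.9 × 0.48481 = 1105 N.
ΣF_y = 0: A_y + T·sin61° − 550 − 3800 = 0 → A_y = 4350 − 2279.9 × 0.87462 = 2356 N.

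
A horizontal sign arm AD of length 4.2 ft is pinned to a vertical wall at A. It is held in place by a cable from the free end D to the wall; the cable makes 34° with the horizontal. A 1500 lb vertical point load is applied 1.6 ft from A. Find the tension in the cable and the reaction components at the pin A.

ΣM about A: T·sin34°·4.2 − 1500·1.6 = 0 → T = 2400/(4.2·0.559193) = 1021.88 ≈ 1022 lb.
ΣF_x = 0: A_x − T·cos34° = 0 → A_x = 1021.88 × 0.829038 = 847.2 lb.
ΣF_y = 0: A_y + T·sin34° − 1500 = 0 → A_y = 1500 − 1021.88 × 0.559193 = 928.6 lb.

T = 1022 lb, A_x = 847.2 lb, A_y = 928.6 lb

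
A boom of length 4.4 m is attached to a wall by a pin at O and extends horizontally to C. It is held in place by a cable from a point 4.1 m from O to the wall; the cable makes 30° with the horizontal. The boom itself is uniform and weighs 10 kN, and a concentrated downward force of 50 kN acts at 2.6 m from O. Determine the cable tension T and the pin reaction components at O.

ΣM about O: T·sin30°·4.1 − 10·2.2 − 50·2.6 = 0 → T = 152/(4.1·0.5) = 74.1463 ≈ 74.15 kN.
ΣF_x = 0: O_x − T·cos30° = 0 → O_x = 74.1463 × 0.866025 = 64.21 kN.
ΣF_y = 0: O_y + T·sin30° − 10 − 50 = 0 → O_y = 60 − 74.1463 × 0.5 = 22.93 kN.

T = 74.15 kN, O_x = 64.21 kN, O_y = 22.93 kN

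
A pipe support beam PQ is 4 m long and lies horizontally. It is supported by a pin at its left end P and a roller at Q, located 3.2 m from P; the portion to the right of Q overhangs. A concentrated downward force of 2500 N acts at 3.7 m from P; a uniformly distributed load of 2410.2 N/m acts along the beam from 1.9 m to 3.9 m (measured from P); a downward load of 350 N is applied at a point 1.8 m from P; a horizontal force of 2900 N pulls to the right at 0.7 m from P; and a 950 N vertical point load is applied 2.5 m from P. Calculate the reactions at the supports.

Resultant of the distributed load: 2410.2 × 2 = 4820.4 N at 2.9 m from P.
Moments about P: Q_y·3.2 − 2500·3.7 − (2410.2·2)·2.9 − 350·1.8 − 950·2.5 = 0 → Q_y = 26234.16/3.2 = 8198.17 ≈ 8198 N.
ΣF_y = 0: P_y + 8198.17 − 2500 − 2410.2·2 − 350 − 950 = 0 → P_y = 422.2 N.
ΣF_x = 0: P_x + 2900 = 0 → P_x = -2900 N.

P_x = -2900 N, P_y = 422.2 N, Q_y = 8198 N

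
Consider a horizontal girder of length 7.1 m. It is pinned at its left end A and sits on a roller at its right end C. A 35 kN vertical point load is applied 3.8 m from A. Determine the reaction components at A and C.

ΣM about A: C_y·7.1 − 35·3.8 = 0 → C_y = 133/7.1 = 18.7324 ≈ 18.73 kN.
ΣF_y = 0: A_y + 18.7324 − 35 = 0 → A_y = 16.27 kN.
ΣF_x = 0: no horizontal applied forces, so A_x = 0.

A_x = 0, A_y = 16.27 kN, C_y = 18.73 kN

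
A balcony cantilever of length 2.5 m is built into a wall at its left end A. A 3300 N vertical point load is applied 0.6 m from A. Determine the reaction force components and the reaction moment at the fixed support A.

ΣF_x = 0: A_x = 0.
ΣF_y = 0: A_y − 3300 = 0 → A_y = 3300 N.
ΣM about A: M_A − 3300·0.6 = 0 → M_A = 1980 N·m.

A_x = 0, A_y = 3300 N, M_A = 1980 N·m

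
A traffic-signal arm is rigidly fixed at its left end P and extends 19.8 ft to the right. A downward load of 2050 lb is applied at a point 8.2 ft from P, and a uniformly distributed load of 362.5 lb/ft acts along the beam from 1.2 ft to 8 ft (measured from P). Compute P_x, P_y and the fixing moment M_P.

Resultant of the distributed load: 362.5 × 6.8 = 2465 lb at 4.6 ft from P.
ΣF_x = 0: P_x = 0.
ΣF_y = 0: P_y − 2050 − 362.5·6.8 = 0 → P_y = 4515 lb.
ΣM about P: M_P − 2050·8.2 − (362.5·6.8)·4.6 = 0 → M_P = 28150 lb·ft.

P_x = 0, P_y = 4515 lb, M_P = 28150 lb·ft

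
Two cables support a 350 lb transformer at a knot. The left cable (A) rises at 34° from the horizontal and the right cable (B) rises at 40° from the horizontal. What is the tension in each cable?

T_A = 278.9 lb, T_B = 301.9 lb

ΣF_x = 0: −T_A·cos34° + T_B·cos40° = 0 → T_B = 1.08223·T_A.
ΣF_y = 0: T_A·sin34° + T_B·sin40° = 350.
Substitute: T_A·(0.559193 + 1.08223·0.642788) = 350 → T_A = 278.921 ≈ 278.9 lb.
Then T_B = 1.08223 × 278.921 = 301.9 lb.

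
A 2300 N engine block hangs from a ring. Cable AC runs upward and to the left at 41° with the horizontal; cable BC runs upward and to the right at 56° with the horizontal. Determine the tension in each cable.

T_AC = 1296 N, T_BC = 1749 N

ΣF_x = 0: −T_AC·cos41° + T_BC·cos56° = 0 → T_BC = 1.34964·T_AC.
ΣF_y = 0: T_AC·sin41° + T_BC·sin56° = 2300.
Substitute: T_AC·(0.656059 + 1.34964·0.829038) = 2300 → T_AC = 1295.8 ≈ 1296 N.
Then T_BC = 1.34964 × 1295.8 = 1749 N.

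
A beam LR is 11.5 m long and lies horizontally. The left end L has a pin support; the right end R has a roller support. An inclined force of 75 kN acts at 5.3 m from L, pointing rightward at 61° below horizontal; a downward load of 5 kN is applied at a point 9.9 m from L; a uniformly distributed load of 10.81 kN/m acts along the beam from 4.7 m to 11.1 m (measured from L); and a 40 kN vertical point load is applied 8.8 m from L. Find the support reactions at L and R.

Resultant of the distributed load: 10.81 × 6.4 = 69.184 kN at 7.9 m from L.
Moments about L: R_y·11.5 − 75·sin61°·5.3 − 5·9.9 − (10.81·6.4)·7.9 − 40·8.8 = 0 → R_y = 1295.71/11.5 = 112.67 ≈ 112.7 kN.
ΣF_y = 0: L_y + 112.67 − 75·sin61° − 5 − 10.81·6.4 − 40 = 0 → L_y = 67.11 kN.
ΣF_x = 0: L_x + 75·cos61° = 0 → L_x = -36.36 kN.

L_x = -36.36 kN, L_y = 67.11 kN, R_y = 112.7 kN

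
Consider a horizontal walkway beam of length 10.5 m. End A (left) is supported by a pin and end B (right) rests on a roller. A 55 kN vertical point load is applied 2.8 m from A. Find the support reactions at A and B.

ΣM about A: B_y·10.5 − 55·2.8 = 0 → B_y = 154/10.5 = 14.6667 ≈ 14.67 kN.
ΣF_y = 0: A_y + 14.6667 − 55 = 0 → A_y = 40.33 kN.
ΣF_x = 0: no horizontal applied forces, so A_x = 0.

A_x = 0, A_y = 40.33 kN, B_y = 14.67 kN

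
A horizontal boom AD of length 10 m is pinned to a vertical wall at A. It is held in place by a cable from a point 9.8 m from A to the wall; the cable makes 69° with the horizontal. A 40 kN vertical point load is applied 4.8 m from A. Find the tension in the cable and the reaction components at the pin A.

T = 20.99 kN, A_x = 7.521 kN, A_y = 20.41 kN

ΣM about A: T·sin69°·9.8 − 40·4.8 = 0 → T = 192/(9.8·0.93358) = 20.9857 ≈ 20.99 kN.
ΣF_x = 0: A_x − T·cos69° = 0 → A_x = 20.9857 × 0.358368 = 7.521 kN.
ΣF_y = 0: A_y + T·sin69° − 40 = 0 → A_y = 40 − 20.9857 × 0.93358 = 20.41 kN.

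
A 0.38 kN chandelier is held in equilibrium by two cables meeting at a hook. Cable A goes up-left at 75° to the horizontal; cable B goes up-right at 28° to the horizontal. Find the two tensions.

ΣF_x = 0: −T_A·cos75° + T_B·cos28° = 0 → T_B = 0.293131·T_A.
ΣF_y = 0: T_A·sin75° + T_B·sin28° = 0.38.
Substitute: T_A·(0.965926 + 0.293131·0.469472) = 0.38 → T_A = 0.344346 ≈ 0.3443 kN.
Then T_B = 0.293131 × 0.344346 = 0.1009 kN.

T_A = 0.3443 kN, T_B = 0.1009 kN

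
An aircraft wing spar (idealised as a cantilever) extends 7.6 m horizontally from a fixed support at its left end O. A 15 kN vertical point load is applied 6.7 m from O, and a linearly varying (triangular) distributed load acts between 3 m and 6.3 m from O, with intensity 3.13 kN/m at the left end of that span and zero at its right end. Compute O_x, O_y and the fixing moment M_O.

O_x = 0, O_y = 20.16 kN, M_O = 121.7 kN·m

Resultant of the triangular load: ½ × 3.13 × 3.3 = 5.1645 kN, acting at 4.1 m from O (one-third of the span from the peak).
ΣF_x = 0: O_x = 0.
ΣF_y = 0: O_y − 15 − ½·3.13·3.3 = 0 → O_y = 20.16 kN.
ΣM about O: M_O − 15·6.7 − (½·3.13·3.3)·4.1 = 0 → M_O = 121.7 kN·m.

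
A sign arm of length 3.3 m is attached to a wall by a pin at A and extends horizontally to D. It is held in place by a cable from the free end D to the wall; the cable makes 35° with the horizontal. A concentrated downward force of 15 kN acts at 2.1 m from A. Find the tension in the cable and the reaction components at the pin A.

T = 16.64 kN, A_x = 13.63 kN, A_y = 5.455 kN

ΣM about A: T·sin35°·3.3 − 15·2.1 = 0 → T = 31.5/(3.3·0.573576) = 16.642 ≈ 16.64 kN.
ΣF_x = 0: A_x − T·cos35° = 0 → A_x = 16.642 × 0.819152 = 13.63 kN.
ΣF_y = 0: A_y + T·sin35° − 15 = 0 → A_y = 15 − 16.642 × 0.573576 = 5.455 kN.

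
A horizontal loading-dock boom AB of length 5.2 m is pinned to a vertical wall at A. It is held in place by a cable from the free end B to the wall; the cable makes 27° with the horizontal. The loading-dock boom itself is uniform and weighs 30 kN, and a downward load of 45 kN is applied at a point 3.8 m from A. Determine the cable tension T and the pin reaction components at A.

ΣM about A: T·sin27°·5.2 − 30·2.6 − 45·3.8 = 0 → T = 249/(5.2·0.45399) = 105.475 ≈ 105.5 kN.
ΣF_x = 0: A_x − T·cos27° = 0 → A_x = 105.475 × 0.891007 = 93.98 kN.
ΣF_y = 0: A_y + T·sin27° − 30 − 45 = 0 → A_y = 75 − 105.475 × 0.45399 = 27.12 kN.

T = 105.5 kN, A_x = 93.98 kN, A_y = 27.12 kN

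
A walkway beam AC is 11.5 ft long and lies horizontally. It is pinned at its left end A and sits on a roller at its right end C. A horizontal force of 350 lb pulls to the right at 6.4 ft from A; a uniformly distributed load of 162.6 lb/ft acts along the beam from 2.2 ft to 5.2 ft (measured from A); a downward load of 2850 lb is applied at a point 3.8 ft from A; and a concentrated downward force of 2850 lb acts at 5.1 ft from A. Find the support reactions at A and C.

A_x = -350.0 lb, A_y = 3825 lb, C_y = 2363 lb

Resultant of the distributed load: 162.6 × 3 = 487.8 lb at 3.7 ft from A.
ΣM about A: C_y·11.5 − (162.6·3)·3.7 − 2850·3.8 − 2850·5.1 = 0 → C_y = 27169.86/11.5 = 2362.6 ≈ 2363 lb.
ΣF_y = 0: A_y + 2362.6 − 162.6·3 − 2850 − 2850 = 0 → A_y = 3825 lb.
ΣF_x = 0: A_x + 350 = 0 → A_x = -350.0 lb.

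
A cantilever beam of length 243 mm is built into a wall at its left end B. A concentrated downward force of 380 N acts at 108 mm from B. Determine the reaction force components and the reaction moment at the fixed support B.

ΣF_x = 0: B_x = 0.
ΣF_y = 0: B_y − 380 = 0 → B_y = 380.0 N.
ΣM about B: M_B − 380·108 = 0 → M_B = 41040 N·mm.

B_x = 0, B_y = 380.0 N, M_B = 41040 N·mm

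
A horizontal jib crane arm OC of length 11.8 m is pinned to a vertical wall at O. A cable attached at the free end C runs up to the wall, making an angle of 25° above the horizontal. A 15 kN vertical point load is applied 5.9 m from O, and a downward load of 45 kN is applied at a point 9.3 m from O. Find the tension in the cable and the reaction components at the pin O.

T = 101.7 kN, O_x = 92.14 kN, O_y = 17.03 kN

ΣM about O: T·sin25°·11.8 − 15·5.9 − 45·9.3 = 0 → T = 507/(11.8·0.422618) = 101.667 ≈ 101.7 kN.
ΣF_x = 0: O_x − T·cos25° = 0 → O_x = 101.667 × 0.906308 = 92.14 kN.
ΣF_y = 0: O_y + T·sin25° − 15 − 45 = 0 → O_y = 60 − 101.667 × 0.422618 = 17.03 kN.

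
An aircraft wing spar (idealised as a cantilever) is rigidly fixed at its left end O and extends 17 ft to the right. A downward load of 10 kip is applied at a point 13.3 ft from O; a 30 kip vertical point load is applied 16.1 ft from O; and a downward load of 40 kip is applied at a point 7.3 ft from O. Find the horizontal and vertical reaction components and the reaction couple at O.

O_x = 0, O_y = 80.00 kip, M_O = 908.0 kip·ft

ΣF_x = 0: O_x = 0.
ΣF_y = 0: O_y − 10 − 30 − 40 = 0 → O_y = 80.00 kip.
ΣM about O: M_O − 10·13.3 − 30·16.1 − 40·7.3 = 0 → M_O = 908.0 kip·ft.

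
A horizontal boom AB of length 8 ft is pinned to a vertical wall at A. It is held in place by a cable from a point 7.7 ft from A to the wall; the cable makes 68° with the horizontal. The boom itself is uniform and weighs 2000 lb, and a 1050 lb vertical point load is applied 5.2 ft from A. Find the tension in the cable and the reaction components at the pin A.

T = 1885 lb, A_x = 706.3 lb, A_y = 1302 lb

ΣM about A: T·sin68°·7.7 − 2000·4 − 1050·5.2 = 0 → T = 13460/(7.7·0.927184) = 1885.33 ≈ 1885 lb.
ΣF_x = 0: A_x − T·cos68° = 0 → A_x = 1885.33 × 0.374607 = 706.3 lb.
ΣF_y = 0: A_y + T·sin68° − 2000 − 1050 = 0 → A_y = 3050 − 1885.33 × 0.927184 = 1302 lb.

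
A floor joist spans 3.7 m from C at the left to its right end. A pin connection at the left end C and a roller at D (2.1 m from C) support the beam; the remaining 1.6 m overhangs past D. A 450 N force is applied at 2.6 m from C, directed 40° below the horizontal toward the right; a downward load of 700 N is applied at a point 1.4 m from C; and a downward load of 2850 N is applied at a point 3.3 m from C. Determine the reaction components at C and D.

ΣM about C: D_y·2.1 − 450·sin40°·2.6 − 700·1.4 − 2850·3.3 = 0 → D_y = 11137.1/2.1 = 5303.38 ≈ 5303 N.
ΣF_y = 0: C_y + 5303.38 − 450·sin40° − 700 − 2850 = 0 → C_y = -1464 N.
ΣF_x = 0: C_x + 450·cos40° = 0 → C_x = -344.7 N.

C_x = -344.7 N, C_y = -1464 N, D_y = 5303 N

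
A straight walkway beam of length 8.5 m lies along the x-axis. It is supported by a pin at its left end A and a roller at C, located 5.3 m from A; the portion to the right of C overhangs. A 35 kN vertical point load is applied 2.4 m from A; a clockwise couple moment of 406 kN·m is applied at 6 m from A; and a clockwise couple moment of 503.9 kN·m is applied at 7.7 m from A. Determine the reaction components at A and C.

A_x = 0, A_y = -152.5 kN, C_y = 187.5 kN

Taking moments about A: C_y·5.3 − 35·2.4 − 406 − 503.9 = 0 → C_y = 993.9/5.3 = 187.528 ≈ 187.5 kN.
ΣF_y = 0: A_y + 187.528 − 35 = 0 → A_y = -152.5 kN.
ΣF_x = 0: no horizontal applied forces, so A_x = 0.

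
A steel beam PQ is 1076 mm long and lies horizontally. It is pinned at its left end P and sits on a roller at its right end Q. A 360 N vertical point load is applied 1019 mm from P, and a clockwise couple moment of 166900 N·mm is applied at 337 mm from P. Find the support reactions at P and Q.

Taking moments about P: Q_y·1076 − 360·1019 − 166900 = 0 → Q_y = 533740/1076 = 496.041 ≈ 496.0 N.
ΣF_y = 0: P_y + 496.041 − 360 = 0 → P_y = -136.0 N.
ΣF_x = 0: no horizontal applied forces, so P_x = 0.

P_x = 0, P_y = -136.0 N, Q_y = 496.0 N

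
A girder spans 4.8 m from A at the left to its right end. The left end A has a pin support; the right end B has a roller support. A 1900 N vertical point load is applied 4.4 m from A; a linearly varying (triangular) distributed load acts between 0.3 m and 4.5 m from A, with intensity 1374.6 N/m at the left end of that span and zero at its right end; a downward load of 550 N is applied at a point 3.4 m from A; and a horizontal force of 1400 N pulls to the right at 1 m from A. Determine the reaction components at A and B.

A_x = -1400 N, A_y = 2183 N, B_y = 3154 N

Resultant of the triangular load: ½ × 1374.6 × 4.2 = 2886.66 N, acting at 1.7 m from A (one-third of the span from the peak).
Taking moments about A: B_y·4.8 − 1900·4.4 − (½·1374.6·4.2)·1.7 − 550·3.4 = 0 → B_y = 15137.322/4.8 = 3153.61 ≈ 3154 N.
ΣF_y = 0: A_y + 3153.61 − 1900 − ½·1374.6·4.2 − 550 = 0 → A_y = 2183 N.
ΣF_x = 0: A_x + 1400 = 0 → A_x = -1400 N.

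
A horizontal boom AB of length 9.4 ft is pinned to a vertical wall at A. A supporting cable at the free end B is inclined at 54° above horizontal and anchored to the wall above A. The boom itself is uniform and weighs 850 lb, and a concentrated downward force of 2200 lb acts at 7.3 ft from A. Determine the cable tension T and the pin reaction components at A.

ΣM about A: T·sin54°·9.4 − 850·4.7 − 2200·7.3 = 0 → T = 20055/(9.4·0.809017) = 2637.16 ≈ 2637 lb.
ΣF_x = 0: A_x − T·cos54° = 0 → A_x = 2637.16 × 0.587785 = 1550 lb.
ΣF_y = 0: A_y + T·sin54° − 850 − 2200 = 0 → A_y = 3050 − 2637.16 × 0.809017 = 916.5 lb.

T = 2637 lb, A_x = 1550 lb, A_y = 916.5 lb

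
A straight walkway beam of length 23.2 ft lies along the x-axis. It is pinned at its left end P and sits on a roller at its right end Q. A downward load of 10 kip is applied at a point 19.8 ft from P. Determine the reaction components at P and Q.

P_x = 0, P_y = 1.466 kip, Q_y = 8.534 kip

Taking moments about P: Q_y·23.2 − 10·19.8 = 0 → Q_y = 198/23.2 = 8.53448 ≈ 8.534 kip.
ΣF_y = 0: P_y + 8.53448 − 10 = 0 → P_y = 1.466 kip.
ΣF_x = 0: no horizontal applied forces, so P_x = 0.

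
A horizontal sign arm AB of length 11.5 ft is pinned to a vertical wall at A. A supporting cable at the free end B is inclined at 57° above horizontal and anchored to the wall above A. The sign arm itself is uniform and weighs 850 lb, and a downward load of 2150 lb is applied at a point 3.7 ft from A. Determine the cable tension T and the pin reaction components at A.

T = 1332 lb, A_x = 725.2 lb, A_y = 1883 lb

ΣM about A: T·sin57°·11.5 − 850·5.75 − 2150·3.7 = 0 → T = 12842.5/(11.5·0.838671) = 1331.56 ≈ 1332 lb.
ΣF_x = 0: A_x − T·cos57° = 0 → A_x = 1331.56 × 0.544639 = 725.2 lb.
ΣF_y = 0: A_y + T·sin57° − 850 − 2150 = 0 → A_y = 3000 − 1331.56 × 0.838671 = 1883 lb.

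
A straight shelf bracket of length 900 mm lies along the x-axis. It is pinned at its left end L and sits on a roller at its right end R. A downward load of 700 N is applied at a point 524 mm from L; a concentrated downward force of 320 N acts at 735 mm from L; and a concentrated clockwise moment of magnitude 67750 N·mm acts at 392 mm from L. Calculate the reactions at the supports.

ΣM about L: R_y·900 − 700·524 − 320·735 − 67750 = 0 → R_y = 669750/900 = 744.167 ≈ 744.2 N.
ΣF_y = 0: L_y + 744.167 − 700 − 320 = 0 → L_y = 275.8 N.
ΣF_x = 0: no horizontal applied forces, so L_x = 0.

L_x = 0, L_y = 275.8 N, R_y = 744.2 N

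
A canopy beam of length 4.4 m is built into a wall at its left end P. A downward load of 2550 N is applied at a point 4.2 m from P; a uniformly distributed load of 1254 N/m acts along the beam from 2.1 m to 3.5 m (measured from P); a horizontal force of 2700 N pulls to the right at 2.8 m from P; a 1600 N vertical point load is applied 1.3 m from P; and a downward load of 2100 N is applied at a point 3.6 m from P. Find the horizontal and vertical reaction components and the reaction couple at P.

Resultant of the distributed load: 1254 × 1.4 = 1755.6 N at 2.8 m from P.
ΣF_x = 0: P_x + 2700 = 0 → P_x = -2700 N.
ΣF_y = 0: P_y − 2550 − 1254·1.4 − 1600 − 2100 = 0 → P_y = 8006 N.
ΣM about P: M_P − 2550·4.2 − (1254·1.4)·2.8 − 1600·1.3 − 2100·3.6 = 0 → M_P = 25270 N·m.

P_x = -2700 N, P_y = 8006 N, M_P = 25270 N·m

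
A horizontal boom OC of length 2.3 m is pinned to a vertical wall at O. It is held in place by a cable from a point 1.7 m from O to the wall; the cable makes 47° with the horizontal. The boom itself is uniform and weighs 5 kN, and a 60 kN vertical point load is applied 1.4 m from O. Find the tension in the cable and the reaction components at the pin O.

ΣM about O: T·sin47°·1.7 − 5·1.15 − 60·1.4 = 0 → T = 89.75/(1.7·0.731354) = 72.1868 ≈ 72.19 kN.
ΣF_x = 0: O_x − T·cos47° = 0 → O_x = 72.1868 × 0.681998 = 49.23 kN.
ΣF_y = 0: O_y + T·sin47° − 5 − 60 = 0 → O_y = 65 − 72.1868 × 0.731354 = 12.21 kN.

T = 72.19 kN, O_x = 49.23 kN, O_y = 12.21 kN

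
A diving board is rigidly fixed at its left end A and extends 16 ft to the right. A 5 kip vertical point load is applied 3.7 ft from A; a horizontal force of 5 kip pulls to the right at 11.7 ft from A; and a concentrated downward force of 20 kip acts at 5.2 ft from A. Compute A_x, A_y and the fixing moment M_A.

A_x = -5.000 kip, A_y = 25.00 kip, M_A = 122.5 kip·ft

ΣF_x = 0: A_x + 5 = 0 → A_x = -5.000 kip.
ΣF_y = 0: A_y − 5 − 20 = 0 → A_y = 25.00 kip.
ΣM about A: M_A − 5·3.7 − 20·5.2 = 0 → M_A = 122.5 kip·ft.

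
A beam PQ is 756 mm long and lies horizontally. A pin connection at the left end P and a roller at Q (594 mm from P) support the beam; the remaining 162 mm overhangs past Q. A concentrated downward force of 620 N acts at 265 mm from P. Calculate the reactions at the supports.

Moments about P: Q_y·594 − 620·265 = 0 → Q_y = 164300/594 = 276.599 ≈ 276.6 N.
ΣF_y = 0: P_y + 276.599 − 620 = 0 → P_y = 343.4 N.
ΣF_x = 0: no horizontal applied forces, so P_x = 0.

P_x = 0, P_y = 343.4 N, Q_y = 276.6 N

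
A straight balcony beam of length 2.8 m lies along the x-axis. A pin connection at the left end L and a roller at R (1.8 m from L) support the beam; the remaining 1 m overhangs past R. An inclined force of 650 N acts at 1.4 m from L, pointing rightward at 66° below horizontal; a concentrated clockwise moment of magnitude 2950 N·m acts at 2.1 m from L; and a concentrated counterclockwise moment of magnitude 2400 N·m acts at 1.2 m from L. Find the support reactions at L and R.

Moments about L: R_y·1.8 − 650·sin66°·1.4 − 2950 + 2400 = 0 → R_y = 1381.33/1.8 = 767.406 ≈ 767.4 N.
ΣF_y = 0: L_y + 767.406 − 650·sin66° = 0 → L_y = -173.6 N.
ΣF_x = 0: L_x + 650·cos66° = 0 → L_x = -264.4 N.

L_x = -264.4 N, L_y = -173.6 N, R_y = 767.4 N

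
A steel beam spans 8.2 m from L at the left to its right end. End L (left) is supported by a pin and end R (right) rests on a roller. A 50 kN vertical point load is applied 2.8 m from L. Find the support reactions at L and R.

L_x = 0, L_y = 32.93 kN, R_y = 17.07 kN

Moments about L: R_y·8.2 − 50·2.8 = 0 → R_y = 140/8.2 = 17.0732 ≈ 17.07 kN.
ΣF_y = 0: L_y + 17.0732 − 50 = 0 → L_y = 32.93 kN.
ΣF_x = 0: no horizontal applied forces, so L_x = 0.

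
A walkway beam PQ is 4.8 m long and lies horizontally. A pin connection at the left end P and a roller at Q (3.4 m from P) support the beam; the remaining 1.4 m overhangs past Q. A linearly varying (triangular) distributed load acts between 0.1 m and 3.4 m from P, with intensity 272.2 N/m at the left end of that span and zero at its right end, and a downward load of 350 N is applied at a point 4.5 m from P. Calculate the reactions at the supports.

P_x = 0, P_y = 177.4 N, Q_y = 621.8 N

Resultant of the triangular load: ½ × 272.2 × 3.3 = 449.13 N, acting at 1.2 m from P (one-third of the span from the peak).
Moments about P: Q_y·3.4 − (½·272.2·3.3)·1.2 − 350·4.5 = 0 → Q_y = 2113.956/3.4 = 621.752 ≈ 621.8 N.
ΣF_y = 0: P_y + 621.752 − ½·272.2·3.3 − 350 = 0 → P_y = 177.4 N.
ΣF_x = 0: no horizontal applied forces, so P_x = 0.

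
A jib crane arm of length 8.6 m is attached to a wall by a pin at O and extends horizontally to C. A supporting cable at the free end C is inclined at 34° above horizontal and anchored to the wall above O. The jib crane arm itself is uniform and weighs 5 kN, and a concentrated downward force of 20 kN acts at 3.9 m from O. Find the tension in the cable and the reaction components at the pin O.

ΣM about O: T·sin34°·8.6 − 5·4.3 − 20·3.9 = 0 → T = 99.5/(8.6·0.559193) = 20.6901 ≈ 20.69 kN.
ΣF_x = 0: O_x − T·cos34° = 0 → O_x = 20.6901 × 0.829038 = 17.15 kN.
ΣF_y = 0: O_y + T·sin34° − 5 − 20 = 0 → O_y = 25 − 20.6901 × 0.559193 = 13.43 kN.

T = 20.69 kN, O_x = 17.15 kN, O_y = 13.43 kN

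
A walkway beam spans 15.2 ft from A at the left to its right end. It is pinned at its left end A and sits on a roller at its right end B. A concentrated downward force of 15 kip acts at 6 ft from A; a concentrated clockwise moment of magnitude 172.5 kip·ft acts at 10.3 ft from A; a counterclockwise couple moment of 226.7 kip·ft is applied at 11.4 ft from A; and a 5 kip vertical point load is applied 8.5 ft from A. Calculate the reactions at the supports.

A_x = 0, A_y = 14.85 kip, B_y = 5.151 kip

Moments about A: B_y·15.2 − 15·6 − 172.5 + 226.7 − 5·8.5 = 0 → B_y = 78.3/15.2 = 5.15132 ≈ 5.151 kip.
ΣF_y = 0: A_y + 5.15132 − 15 − 5 = 0 → A_y = 14.85 kip.
ΣF_x = 0: no horizontal applied forces, so A_x = 0.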